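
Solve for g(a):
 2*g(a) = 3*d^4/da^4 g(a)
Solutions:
 g(a) = C1*exp(-2^(1/4)*3^(3/4)*a/3) + C2*exp(2^(1/4)*3^(3/4)*a/3) + C3*sin(2^(1/4)*3^(3/4)*a/3) + C4*cos(2^(1/4)*3^(3/4)*a/3)


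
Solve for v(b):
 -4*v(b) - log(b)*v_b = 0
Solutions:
 v(b) = C1*exp(-4*li(b))


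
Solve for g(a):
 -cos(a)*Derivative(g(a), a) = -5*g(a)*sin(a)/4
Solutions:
 g(a) = C1/cos(a)^(5/4)


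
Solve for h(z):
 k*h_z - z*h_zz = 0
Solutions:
 h(z) = C1 + z^(re(k) + 1)*(C2*sin(log(z)*Abs(im(k))) + C3*cos(log(z)*im(k)))


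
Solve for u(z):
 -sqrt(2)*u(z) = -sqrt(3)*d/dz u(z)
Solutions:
 u(z) = C1*exp(sqrt(6)*z/3)


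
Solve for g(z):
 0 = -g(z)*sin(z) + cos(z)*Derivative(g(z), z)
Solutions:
 g(z) = C1/cos(z)


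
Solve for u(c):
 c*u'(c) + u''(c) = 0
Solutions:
 u(c) = C1 + C2*erf(sqrt(2)*c/2)


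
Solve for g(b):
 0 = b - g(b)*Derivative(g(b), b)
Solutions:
 g(b) = -sqrt(C1 + b^2)
 g(b) = sqrt(C1 + b^2)


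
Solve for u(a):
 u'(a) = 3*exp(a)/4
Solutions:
 u(a) = C1 + 3*exp(a)/4


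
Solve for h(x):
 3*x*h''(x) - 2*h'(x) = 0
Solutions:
 h(x) = C1 + C2*x^(5/3)


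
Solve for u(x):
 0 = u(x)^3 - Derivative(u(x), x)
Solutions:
 u(x) = -sqrt(2)*sqrt(-1/(C1 + x))/2
 u(x) = sqrt(2)*sqrt(-1/(C1 + x))/2


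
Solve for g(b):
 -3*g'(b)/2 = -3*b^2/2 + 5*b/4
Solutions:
 g(b) = C1 + b^3/3 - 5*b^2/12


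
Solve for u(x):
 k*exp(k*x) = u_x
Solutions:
 u(x) = C1 + exp(k*x)


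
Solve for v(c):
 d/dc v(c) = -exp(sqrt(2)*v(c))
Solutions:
 v(c) = sqrt(2)*(2*log(1/(C1 + c)) - log(2))/4


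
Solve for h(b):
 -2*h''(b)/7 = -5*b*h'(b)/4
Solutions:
 h(b) = C1 + C2*erfi(sqrt(35)*b/4)


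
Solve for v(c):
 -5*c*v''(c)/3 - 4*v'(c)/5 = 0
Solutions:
 v(c) = C1 + C2*c^(13/25)


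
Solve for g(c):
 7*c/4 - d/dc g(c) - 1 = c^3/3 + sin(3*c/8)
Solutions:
 g(c) = C1 - c^4/12 + 7*c^2/8 - c + 8*cos(3*c/8)/3


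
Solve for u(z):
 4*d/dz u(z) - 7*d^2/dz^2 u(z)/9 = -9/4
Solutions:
 u(z) = C1 + C2*exp(36*z/7) - 9*z/16


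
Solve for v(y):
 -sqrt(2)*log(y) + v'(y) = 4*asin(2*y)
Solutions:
 v(y) = C1 + sqrt(2)*y*(log(y) - 1) + 4*y*asin(2*y) + 2*sqrt(1 - 4*y^2)


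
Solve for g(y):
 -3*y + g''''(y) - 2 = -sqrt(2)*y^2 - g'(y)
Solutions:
 g(y) = C1 + C4*exp(-y) - sqrt(2)*y^3/3 + 3*y^2/2 + 2*y + (C2*sin(sqrt(3)*y/2) + C3*cos(sqrt(3)*y/2))*exp(y/2)


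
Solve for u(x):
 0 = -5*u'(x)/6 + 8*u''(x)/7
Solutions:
 u(x) = C1 + C2*exp(35*x/48)


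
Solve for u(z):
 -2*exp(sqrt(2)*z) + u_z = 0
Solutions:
 u(z) = C1 + sqrt(2)*exp(sqrt(2)*z)


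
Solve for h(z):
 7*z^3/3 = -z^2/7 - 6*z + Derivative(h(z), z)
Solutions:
 h(z) = C1 + 7*z^4/12 + z^3/21 + 3*z^2


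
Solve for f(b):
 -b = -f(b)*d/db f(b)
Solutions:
 f(b) = -sqrt(C1 + b^2)
 f(b) = sqrt(C1 + b^2)


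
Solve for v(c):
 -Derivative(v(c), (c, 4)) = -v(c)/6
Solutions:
 v(c) = C1*exp(-6^(3/4)*c/6) + C2*exp(6^(3/4)*c/6) + C3*sin(6^(3/4)*c/6) + C4*cos(6^(3/4)*c/6)


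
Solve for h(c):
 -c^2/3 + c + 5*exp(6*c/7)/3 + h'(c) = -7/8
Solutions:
 h(c) = C1 + c^3/9 - c^2/2 - 7*c/8 - 35*exp(6*c/7)/18


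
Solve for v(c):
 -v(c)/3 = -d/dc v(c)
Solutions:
 v(c) = C1*exp(c/3)


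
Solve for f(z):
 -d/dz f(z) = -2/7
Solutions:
 f(z) = C1 + 2*z/7


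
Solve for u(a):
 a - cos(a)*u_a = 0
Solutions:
 u(a) = C1 + Integral(a/cos(a), a)


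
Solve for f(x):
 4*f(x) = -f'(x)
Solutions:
 f(x) = C1*exp(-4*x)


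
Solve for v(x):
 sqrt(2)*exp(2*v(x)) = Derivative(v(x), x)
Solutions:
 v(x) = log(-sqrt(-1/(C1 + sqrt(2)*x))) - log(2)/2
 v(x) = log(-1/(C1 + sqrt(2)*x))/2 - log(2)/2


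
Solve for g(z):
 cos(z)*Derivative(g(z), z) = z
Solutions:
 g(z) = C1 + Integral(z/cos(z), z)


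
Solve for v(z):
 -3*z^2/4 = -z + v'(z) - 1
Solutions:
 v(z) = C1 - z^3/4 + z^2/2 + z


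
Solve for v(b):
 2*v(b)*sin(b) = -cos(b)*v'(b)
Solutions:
 v(b) = C1*cos(b)^2


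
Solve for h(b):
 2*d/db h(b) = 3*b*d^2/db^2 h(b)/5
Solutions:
 h(b) = C1 + C2*b^(13/3)


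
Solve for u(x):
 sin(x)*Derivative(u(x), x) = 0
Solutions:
 u(x) = C1


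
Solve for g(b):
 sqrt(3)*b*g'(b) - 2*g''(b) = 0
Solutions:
 g(b) = C1 + C2*erfi(3^(1/4)*b/2)


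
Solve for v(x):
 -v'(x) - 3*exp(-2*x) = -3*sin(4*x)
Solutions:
 v(x) = C1 - 3*cos(4*x)/4 + 3*exp(-2*x)/2


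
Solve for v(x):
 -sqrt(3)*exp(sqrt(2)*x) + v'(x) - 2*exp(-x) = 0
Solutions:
 v(x) = C1 + sqrt(6)*exp(sqrt(2)*x)/2 - 2*exp(-x)


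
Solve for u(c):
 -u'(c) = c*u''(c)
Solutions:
 u(c) = C1 + C2*log(c)


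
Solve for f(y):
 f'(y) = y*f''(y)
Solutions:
 f(y) = C1 + C2*y^2


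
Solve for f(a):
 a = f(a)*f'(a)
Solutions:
 f(a) = -sqrt(C1 + a^2)
 f(a) = sqrt(C1 + a^2)


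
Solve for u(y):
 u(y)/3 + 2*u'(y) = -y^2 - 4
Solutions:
 u(y) = C1*exp(-y/6) - 3*y^2 + 36*y - 228


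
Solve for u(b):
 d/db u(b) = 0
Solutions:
 u(b) = C1


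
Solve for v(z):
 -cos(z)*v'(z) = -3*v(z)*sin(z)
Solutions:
 v(z) = C1/cos(z)^3


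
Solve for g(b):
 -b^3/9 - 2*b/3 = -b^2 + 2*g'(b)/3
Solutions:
 g(b) = C1 - b^4/24 + b^3/2 - b^2/2


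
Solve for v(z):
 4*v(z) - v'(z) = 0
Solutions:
 v(z) = C1*exp(4*z)


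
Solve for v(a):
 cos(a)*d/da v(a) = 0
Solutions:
 v(a) = C1


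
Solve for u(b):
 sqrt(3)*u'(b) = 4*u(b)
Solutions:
 u(b) = C1*exp(4*sqrt(3)*b/3)


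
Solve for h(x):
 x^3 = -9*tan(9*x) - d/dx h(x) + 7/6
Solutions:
 h(x) = C1 - x^4/4 + 7*x/6 + log(cos(9*x))


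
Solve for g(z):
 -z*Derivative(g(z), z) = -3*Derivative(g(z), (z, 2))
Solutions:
 g(z) = C1 + C2*erfi(sqrt(6)*z/6)


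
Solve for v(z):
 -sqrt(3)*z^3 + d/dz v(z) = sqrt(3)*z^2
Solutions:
 v(z) = C1 + sqrt(3)*z^4/4 + sqrt(3)*z^3/3


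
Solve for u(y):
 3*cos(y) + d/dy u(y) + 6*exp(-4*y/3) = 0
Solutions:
 u(y) = C1 - 3*sin(y) + 9*exp(-4*y/3)/2


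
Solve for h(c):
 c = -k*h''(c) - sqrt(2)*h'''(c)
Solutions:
 h(c) = C1 + C2*c + C3*exp(-sqrt(2)*c*k/2) - c^3/(6*k) + sqrt(2)*c^2/(2*k^2)


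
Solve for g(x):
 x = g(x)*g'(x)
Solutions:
 g(x) = -sqrt(C1 + x^2)
 g(x) = sqrt(C1 + x^2)


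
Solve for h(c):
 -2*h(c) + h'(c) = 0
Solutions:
 h(c) = C1*exp(2*c)


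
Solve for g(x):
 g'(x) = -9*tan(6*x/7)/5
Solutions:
 g(x) = C1 + 21*log(cos(6*x/7))/10


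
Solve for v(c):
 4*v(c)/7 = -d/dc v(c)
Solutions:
 v(c) = C1*exp(-4*c/7)


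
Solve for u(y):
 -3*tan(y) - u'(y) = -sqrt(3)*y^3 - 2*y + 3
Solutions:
 u(y) = C1 + sqrt(3)*y^4/4 + y^2 - 3*y + 3*log(cos(y))


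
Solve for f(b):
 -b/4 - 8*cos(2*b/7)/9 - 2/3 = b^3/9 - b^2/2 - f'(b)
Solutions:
 f(b) = C1 + b^4/36 - b^3/6 + b^2/8 + 2*b/3 + 28*sin(2*b/7)/9


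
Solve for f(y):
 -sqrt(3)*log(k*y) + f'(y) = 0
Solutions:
 f(y) = C1 + sqrt(3)*y*log(k*y) - sqrt(3)*y


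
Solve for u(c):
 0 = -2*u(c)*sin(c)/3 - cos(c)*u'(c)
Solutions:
 u(c) = C1*cos(c)^(2/3)


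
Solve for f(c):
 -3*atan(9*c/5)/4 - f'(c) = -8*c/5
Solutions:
 f(c) = C1 + 4*c^2/5 - 3*c*atan(9*c/5)/4 + 5*log(81*c^2 + 25)/24


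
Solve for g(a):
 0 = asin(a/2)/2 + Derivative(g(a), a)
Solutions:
 g(a) = C1 - a*asin(a/2)/2 - sqrt(4 - a^2)/2


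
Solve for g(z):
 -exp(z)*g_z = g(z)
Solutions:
 g(z) = C1*exp(exp(-z))


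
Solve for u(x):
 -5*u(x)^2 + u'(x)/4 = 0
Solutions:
 u(x) = -1/(C1 + 20*x)


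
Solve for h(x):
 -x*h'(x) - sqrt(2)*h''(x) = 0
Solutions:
 h(x) = C1 + C2*erf(2^(1/4)*x/2)


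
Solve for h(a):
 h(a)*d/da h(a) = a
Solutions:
 h(a) = -sqrt(C1 + a^2)
 h(a) = sqrt(C1 + a^2)


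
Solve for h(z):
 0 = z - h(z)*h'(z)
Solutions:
 h(z) = -sqrt(C1 + z^2)
 h(z) = sqrt(C1 + z^2)


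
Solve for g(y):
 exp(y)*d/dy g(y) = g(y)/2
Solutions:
 g(y) = C1*exp(-exp(-y)/2)


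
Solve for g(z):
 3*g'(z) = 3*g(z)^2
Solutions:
 g(z) = -1/(C1 + z)


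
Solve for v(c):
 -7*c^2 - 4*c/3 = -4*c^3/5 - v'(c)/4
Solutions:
 v(c) = C1 - 4*c^4/5 + 28*c^3/3 + 8*c^2/3


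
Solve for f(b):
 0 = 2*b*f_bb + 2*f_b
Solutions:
 f(b) = C1 + C2*log(b)


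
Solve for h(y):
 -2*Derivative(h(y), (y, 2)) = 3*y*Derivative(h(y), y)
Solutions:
 h(y) = C1 + C2*erf(sqrt(3)*y/2)


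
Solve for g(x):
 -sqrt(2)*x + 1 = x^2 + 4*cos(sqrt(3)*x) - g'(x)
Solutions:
 g(x) = C1 + x^3/3 + sqrt(2)*x^2/2 - x + 4*sqrt(3)*sin(sqrt(3)*x)/3


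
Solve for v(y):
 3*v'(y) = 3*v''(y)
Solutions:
 v(y) = C1 + C2*exp(y)


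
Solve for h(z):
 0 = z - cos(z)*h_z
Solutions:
 h(z) = C1 + Integral(z/cos(z), z)


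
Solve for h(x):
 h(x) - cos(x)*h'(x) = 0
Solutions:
 h(x) = C1*sqrt(sin(x) + 1)/sqrt(sin(x) - 1)


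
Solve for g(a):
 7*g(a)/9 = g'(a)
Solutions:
 g(a) = C1*exp(7*a/9)


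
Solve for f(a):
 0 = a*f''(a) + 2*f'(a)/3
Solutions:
 f(a) = C1 + C2*a^(1/3)


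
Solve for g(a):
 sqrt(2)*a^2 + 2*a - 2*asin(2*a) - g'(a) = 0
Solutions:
 g(a) = C1 + sqrt(2)*a^3/3 + a^2 - 2*a*asin(2*a) - sqrt(1 - 4*a^2)


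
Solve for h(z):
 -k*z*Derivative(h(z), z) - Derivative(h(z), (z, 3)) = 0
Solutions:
 h(z) = C1 + Integral(C2*airyai(z*(-k)^(1/3)) + C3*airybi(z*(-k)^(1/3)), z)


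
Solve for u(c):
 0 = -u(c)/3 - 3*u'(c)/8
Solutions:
 u(c) = C1*exp(-8*c/9)


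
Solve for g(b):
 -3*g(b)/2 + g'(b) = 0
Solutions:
 g(b) = C1*exp(3*b/2)


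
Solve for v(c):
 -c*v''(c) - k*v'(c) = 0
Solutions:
 v(c) = C1 + c^(1 - re(k))*(C2*sin(log(c)*Abs(im(k))) + C3*cos(log(c)*im(k)))


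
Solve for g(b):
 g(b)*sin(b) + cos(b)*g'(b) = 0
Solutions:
 g(b) = C1*cos(b)


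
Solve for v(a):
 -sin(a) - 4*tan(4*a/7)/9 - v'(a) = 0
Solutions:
 v(a) = C1 + 7*log(cos(4*a/7))/9 + cos(a)


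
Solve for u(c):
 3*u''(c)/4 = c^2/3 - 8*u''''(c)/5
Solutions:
 u(c) = C1 + C2*c + C3*sin(sqrt(30)*c/8) + C4*cos(sqrt(30)*c/8) + c^4/27 - 128*c^2/135


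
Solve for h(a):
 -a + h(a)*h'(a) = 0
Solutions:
 h(a) = -sqrt(C1 + a^2)
 h(a) = sqrt(C1 + a^2)


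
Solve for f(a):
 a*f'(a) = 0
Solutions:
 f(a) = C1


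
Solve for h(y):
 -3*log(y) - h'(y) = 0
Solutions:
 h(y) = C1 - 3*y*log(y) + 3*y


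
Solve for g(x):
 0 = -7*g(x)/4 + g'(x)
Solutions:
 g(x) = C1*exp(7*x/4)


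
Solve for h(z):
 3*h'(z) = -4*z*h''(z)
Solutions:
 h(z) = C1 + C2*z^(1/4)


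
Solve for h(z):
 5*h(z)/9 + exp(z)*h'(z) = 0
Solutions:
 h(z) = C1*exp(5*exp(-z)/9)


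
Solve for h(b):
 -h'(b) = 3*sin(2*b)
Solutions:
 h(b) = C1 + 3*cos(2*b)/2


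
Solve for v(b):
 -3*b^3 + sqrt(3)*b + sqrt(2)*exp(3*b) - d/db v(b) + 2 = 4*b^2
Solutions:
 v(b) = C1 - 3*b^4/4 - 4*b^3/3 + sqrt(3)*b^2/2 + 2*b + sqrt(2)*exp(3*b)/3


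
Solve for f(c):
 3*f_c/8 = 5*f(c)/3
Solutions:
 f(c) = C1*exp(40*c/9)


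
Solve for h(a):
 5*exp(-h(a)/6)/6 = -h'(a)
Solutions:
 h(a) = 6*log(C1 - 5*a/36)


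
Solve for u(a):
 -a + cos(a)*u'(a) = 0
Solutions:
 u(a) = C1 + Integral(a/cos(a), a)


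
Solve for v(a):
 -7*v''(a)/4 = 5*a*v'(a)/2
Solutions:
 v(a) = C1 + C2*erf(sqrt(35)*a/7)


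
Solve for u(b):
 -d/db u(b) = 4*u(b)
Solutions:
 u(b) = C1*exp(-4*b)


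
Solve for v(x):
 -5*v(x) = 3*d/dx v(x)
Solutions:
 v(x) = C1*exp(-5*x/3)


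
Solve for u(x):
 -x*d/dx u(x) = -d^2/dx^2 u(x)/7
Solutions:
 u(x) = C1 + C2*erfi(sqrt(14)*x/2)


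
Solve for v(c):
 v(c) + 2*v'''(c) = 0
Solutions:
 v(c) = C3*exp(-2^(2/3)*c/2) + (C1*sin(2^(2/3)*sqrt(3)*c/4) + C2*cos(2^(2/3)*sqrt(3)*c/4))*exp(2^(2/3)*c/4)


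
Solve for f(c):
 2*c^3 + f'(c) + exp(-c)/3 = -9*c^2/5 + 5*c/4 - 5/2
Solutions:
 f(c) = C1 - c^4/2 - 3*c^3/5 + 5*c^2/8 - 5*c/2 + exp(-c)/3


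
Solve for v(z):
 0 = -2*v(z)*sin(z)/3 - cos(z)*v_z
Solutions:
 v(z) = C1*cos(z)^(2/3)


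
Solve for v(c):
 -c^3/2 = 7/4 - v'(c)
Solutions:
 v(c) = C1 + c^4/8 + 7*c/4


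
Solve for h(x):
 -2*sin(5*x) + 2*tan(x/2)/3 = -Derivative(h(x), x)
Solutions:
 h(x) = C1 + 4*log(cos(x/2))/3 - 2*cos(5*x)/5


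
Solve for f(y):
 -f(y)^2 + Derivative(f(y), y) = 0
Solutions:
 f(y) = -1/(C1 + y)


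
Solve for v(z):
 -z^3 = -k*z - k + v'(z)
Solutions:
 v(z) = C1 + k*z^2/2 + k*z - z^4/4


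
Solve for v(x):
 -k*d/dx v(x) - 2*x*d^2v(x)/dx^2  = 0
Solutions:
 v(x) = C1 + x^(1 - re(k)/2)*(C2*sin(log(x)*Abs(im(k))/2) + C3*cos(log(x)*im(k)/2))


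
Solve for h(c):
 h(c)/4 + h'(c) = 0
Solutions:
 h(c) = C1*exp(-c/4)


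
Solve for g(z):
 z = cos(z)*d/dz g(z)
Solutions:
 g(z) = C1 + Integral(z/cos(z), z)


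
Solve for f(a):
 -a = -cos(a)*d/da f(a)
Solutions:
 f(a) = C1 + Integral(a/cos(a), a)


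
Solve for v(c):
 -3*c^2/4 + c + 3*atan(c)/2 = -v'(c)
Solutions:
 v(c) = C1 + c^3/4 - c^2/2 - 3*c*atan(c)/2 + 3*log(c^2 + 1)/4


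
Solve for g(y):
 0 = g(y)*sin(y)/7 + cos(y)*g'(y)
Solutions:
 g(y) = C1*cos(y)^(1/7)


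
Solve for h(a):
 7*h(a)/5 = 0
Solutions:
 h(a) = 0


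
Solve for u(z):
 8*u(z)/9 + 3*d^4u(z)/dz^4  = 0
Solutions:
 u(z) = (C1*sin(6^(1/4)*z/3) + C2*cos(6^(1/4)*z/3))*exp(-6^(1/4)*z/3) + (C3*sin(6^(1/4)*z/3) + C4*cos(6^(1/4)*z/3))*exp(6^(1/4)*z/3)


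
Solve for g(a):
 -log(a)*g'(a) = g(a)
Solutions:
 g(a) = C1*exp(-li(a))


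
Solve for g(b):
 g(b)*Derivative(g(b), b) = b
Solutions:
 g(b) = -sqrt(C1 + b^2)
 g(b) = sqrt(C1 + b^2)


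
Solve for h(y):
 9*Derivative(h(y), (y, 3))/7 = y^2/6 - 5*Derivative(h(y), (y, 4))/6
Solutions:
 h(y) = C1 + C2*y + C3*y^2 + C4*exp(-54*y/35) + 7*y^5/3240 - 245*y^4/34992 + 8575*y^3/472392


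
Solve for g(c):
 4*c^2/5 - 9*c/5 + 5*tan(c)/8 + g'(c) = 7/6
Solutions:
 g(c) = C1 - 4*c^3/15 + 9*c^2/10 + 7*c/6 + 5*log(cos(c))/8


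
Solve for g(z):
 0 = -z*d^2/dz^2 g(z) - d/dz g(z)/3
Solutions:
 g(z) = C1 + C2*z^(2/3)


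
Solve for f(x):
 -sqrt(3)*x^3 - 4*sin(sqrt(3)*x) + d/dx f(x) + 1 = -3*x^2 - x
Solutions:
 f(x) = C1 + sqrt(3)*x^4/4 - x^3 - x^2/2 - x - 4*sqrt(3)*cos(sqrt(3)*x)/3


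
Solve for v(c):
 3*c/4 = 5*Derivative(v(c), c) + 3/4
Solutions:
 v(c) = C1 + 3*c^2/40 - 3*c/20


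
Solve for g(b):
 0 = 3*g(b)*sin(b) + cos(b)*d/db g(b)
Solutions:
 g(b) = C1*cos(b)^3


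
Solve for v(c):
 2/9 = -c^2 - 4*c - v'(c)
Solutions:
 v(c) = C1 - c^3/3 - 2*c^2 - 2*c/9


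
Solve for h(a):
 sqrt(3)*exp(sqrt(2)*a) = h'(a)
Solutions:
 h(a) = C1 + sqrt(6)*exp(sqrt(2)*a)/2


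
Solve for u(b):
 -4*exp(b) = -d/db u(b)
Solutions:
 u(b) = C1 + 4*exp(b)


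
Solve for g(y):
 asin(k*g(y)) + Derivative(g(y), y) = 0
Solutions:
 Integral(1/asin(_y*k), (_y, g(y))) = C1 - y


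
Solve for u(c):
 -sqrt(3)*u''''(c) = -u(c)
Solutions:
 u(c) = C1*exp(-3^(7/8)*c/3) + C2*exp(3^(7/8)*c/3) + C3*sin(3^(7/8)*c/3) + C4*cos(3^(7/8)*c/3)


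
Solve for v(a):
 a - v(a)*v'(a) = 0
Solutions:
 v(a) = -sqrt(C1 + a^2)
 v(a) = sqrt(C1 + a^2)


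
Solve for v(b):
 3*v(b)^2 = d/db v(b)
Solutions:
 v(b) = -1/(C1 + 3*b)


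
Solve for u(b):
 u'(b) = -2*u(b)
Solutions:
 u(b) = C1*exp(-2*b)


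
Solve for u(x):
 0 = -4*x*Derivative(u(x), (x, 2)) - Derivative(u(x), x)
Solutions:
 u(x) = C1 + C2*x^(3/4)


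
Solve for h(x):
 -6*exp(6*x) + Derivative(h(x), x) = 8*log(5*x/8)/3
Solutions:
 h(x) = C1 + 8*x*log(x)/3 + x*(-8*log(2) - 8/3 + 8*log(5)/3) + exp(6*x)


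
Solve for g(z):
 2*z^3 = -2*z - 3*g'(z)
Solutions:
 g(z) = C1 - z^4/6 - z^2/3


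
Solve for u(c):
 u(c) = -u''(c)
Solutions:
 u(c) = C1*sin(c) + C2*cos(c)


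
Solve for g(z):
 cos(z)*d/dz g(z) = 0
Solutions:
 g(z) = C1


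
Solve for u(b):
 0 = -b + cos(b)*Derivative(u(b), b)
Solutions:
 u(b) = C1 + Integral(b/cos(b), b)


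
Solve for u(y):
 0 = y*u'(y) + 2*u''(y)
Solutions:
 u(y) = C1 + C2*erf(y/2)


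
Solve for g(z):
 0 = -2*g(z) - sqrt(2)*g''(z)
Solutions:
 g(z) = C1*sin(2^(1/4)*z) + C2*cos(2^(1/4)*z)


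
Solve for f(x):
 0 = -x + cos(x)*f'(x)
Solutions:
 f(x) = C1 + Integral(x/cos(x), x)


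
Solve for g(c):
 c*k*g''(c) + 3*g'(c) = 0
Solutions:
 g(c) = C1 + c^(((re(k) - 3)*re(k) + im(k)^2)/(re(k)^2 + im(k)^2))*(C2*sin(3*log(c)*Abs(im(k))/(re(k)^2 + im(k)^2)) + C3*cos(3*log(c)*im(k)/(re(k)^2 + im(k)^2)))


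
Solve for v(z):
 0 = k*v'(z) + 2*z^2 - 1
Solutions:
 v(z) = C1 - 2*z^3/(3*k) + z/k


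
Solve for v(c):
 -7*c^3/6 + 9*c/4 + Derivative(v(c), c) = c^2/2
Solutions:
 v(c) = C1 + 7*c^4/24 + c^3/6 - 9*c^2/8


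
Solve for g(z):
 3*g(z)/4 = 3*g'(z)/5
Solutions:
 g(z) = C1*exp(5*z/4)


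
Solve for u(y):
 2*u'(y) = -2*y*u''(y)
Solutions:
 u(y) = C1 + C2*log(y)


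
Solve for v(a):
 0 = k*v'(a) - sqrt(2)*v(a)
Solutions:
 v(a) = C1*exp(sqrt(2)*a/k)


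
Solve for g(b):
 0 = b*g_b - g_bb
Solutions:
 g(b) = C1 + C2*erfi(sqrt(2)*b/2)


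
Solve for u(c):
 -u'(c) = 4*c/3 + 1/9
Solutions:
 u(c) = C1 - 2*c^2/3 - c/9


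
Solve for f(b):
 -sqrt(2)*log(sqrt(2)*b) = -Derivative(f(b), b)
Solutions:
 f(b) = C1 + sqrt(2)*b*log(b) - sqrt(2)*b + sqrt(2)*b*log(2)/2


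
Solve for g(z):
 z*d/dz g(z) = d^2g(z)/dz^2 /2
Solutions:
 g(z) = C1 + C2*erfi(z)


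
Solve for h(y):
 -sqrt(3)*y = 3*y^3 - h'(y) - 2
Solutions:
 h(y) = C1 + 3*y^4/4 + sqrt(3)*y^2/2 - 2*y


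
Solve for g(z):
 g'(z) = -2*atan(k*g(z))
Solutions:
 Integral(1/atan(_y*k), (_y, g(z))) = C1 - 2*z


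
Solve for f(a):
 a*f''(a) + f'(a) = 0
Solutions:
 f(a) = C1 + C2*log(a)


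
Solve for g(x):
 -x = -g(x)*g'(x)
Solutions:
 g(x) = -sqrt(C1 + x^2)
 g(x) = sqrt(C1 + x^2)


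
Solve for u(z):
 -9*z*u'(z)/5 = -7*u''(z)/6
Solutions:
 u(z) = C1 + C2*erfi(3*sqrt(105)*z/35)


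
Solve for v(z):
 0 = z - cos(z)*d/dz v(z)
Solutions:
 v(z) = C1 + Integral(z/cos(z), z)


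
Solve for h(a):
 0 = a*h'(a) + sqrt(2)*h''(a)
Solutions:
 h(a) = C1 + C2*erf(2^(1/4)*a/2)


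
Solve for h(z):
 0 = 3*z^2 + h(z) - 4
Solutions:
 h(z) = 4 - 3*z^2


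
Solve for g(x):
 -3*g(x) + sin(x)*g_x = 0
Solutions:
 g(x) = C1*(cos(x) - 1)^(3/2)/(cos(x) + 1)^(3/2)


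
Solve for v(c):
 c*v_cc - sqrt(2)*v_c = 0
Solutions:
 v(c) = C1 + C2*c^(1 + sqrt(2))


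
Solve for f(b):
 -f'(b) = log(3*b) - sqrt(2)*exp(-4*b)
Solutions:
 f(b) = C1 - b*log(b) + b*(1 - log(3)) - sqrt(2)*exp(-4*b)/4


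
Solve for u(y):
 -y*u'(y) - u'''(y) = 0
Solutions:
 u(y) = C1 + Integral(C2*airyai(-y) + C3*airybi(-y), y)


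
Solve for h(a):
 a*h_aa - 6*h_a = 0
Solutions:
 h(a) = C1 + C2*a^7


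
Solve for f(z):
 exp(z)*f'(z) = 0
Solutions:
 f(z) = C1


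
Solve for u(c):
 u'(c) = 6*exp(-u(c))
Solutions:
 u(c) = log(C1 + 6*c)


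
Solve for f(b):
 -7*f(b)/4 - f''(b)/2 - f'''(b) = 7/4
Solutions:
 f(b) = C1*exp(b*(-2 + (3*sqrt(4011) + 190)^(-1/3) + (3*sqrt(4011) + 190)^(1/3))/12)*sin(sqrt(3)*b*(-(3*sqrt(4011) + 190)^(1/3) + (3*sqrt(4011) + 190)^(-1/3))/12) + C2*exp(b*(-2 + (3*sqrt(4011) + 190)^(-1/3) + (3*sqrt(4011) + 190)^(1/3))/12)*cos(sqrt(3)*b*(-(3*sqrt(4011) + 190)^(1/3) + (3*sqrt(4011) + 190)^(-1/3))/12) + C3*exp(-b*((3*sqrt(4011) + 190)^(-1/3) + 1 + (3*sqrt(4011) + 190)^(1/3))/6) - 1


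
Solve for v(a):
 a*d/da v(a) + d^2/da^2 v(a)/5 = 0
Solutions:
 v(a) = C1 + C2*erf(sqrt(10)*a/2)


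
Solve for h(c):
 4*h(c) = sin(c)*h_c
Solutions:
 h(c) = C1*(cos(c)^2 - 2*cos(c) + 1)/(cos(c)^2 + 2*cos(c) + 1)


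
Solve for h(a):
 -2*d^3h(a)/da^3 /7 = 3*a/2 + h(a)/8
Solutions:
 h(a) = C3*exp(-2^(2/3)*7^(1/3)*a/4) - 12*a + (C1*sin(2^(2/3)*sqrt(3)*7^(1/3)*a/8) + C2*cos(2^(2/3)*sqrt(3)*7^(1/3)*a/8))*exp(2^(2/3)*7^(1/3)*a/8)


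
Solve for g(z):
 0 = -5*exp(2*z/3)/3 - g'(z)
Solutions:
 g(z) = C1 - 5*exp(2*z/3)/2


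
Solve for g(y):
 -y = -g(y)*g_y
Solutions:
 g(y) = -sqrt(C1 + y^2)
 g(y) = sqrt(C1 + y^2)


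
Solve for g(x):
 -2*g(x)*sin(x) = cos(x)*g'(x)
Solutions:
 g(x) = C1*cos(x)^2


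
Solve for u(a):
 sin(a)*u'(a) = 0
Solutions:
 u(a) = C1


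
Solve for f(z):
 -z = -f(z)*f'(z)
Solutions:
 f(z) = -sqrt(C1 + z^2)
 f(z) = sqrt(C1 + z^2)


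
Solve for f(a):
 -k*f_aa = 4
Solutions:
 f(a) = C1 + C2*a - 2*a^2/k


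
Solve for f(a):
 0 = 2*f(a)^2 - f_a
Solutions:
 f(a) = -1/(C1 + 2*a)


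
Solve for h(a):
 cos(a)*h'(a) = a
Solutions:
 h(a) = C1 + Integral(a/cos(a), a)


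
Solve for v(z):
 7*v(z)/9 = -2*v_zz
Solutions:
 v(z) = C1*sin(sqrt(14)*z/6) + C2*cos(sqrt(14)*z/6)


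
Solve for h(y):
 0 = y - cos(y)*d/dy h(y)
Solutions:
 h(y) = C1 + Integral(y/cos(y), y)


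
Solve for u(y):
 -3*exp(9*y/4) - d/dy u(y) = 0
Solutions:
 u(y) = C1 - 4*exp(9*y/4)/3


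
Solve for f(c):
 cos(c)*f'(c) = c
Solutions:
 f(c) = C1 + Integral(c/cos(c), c)


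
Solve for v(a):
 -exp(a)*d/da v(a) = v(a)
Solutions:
 v(a) = C1*exp(exp(-a))


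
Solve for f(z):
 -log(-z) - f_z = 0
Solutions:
 f(z) = C1 - z*log(-z) + z


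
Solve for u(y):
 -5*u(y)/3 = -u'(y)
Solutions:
 u(y) = C1*exp(5*y/3)


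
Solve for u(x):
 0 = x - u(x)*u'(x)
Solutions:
 u(x) = -sqrt(C1 + x^2)
 u(x) = sqrt(C1 + x^2)


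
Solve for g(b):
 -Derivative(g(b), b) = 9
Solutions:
 g(b) = C1 - 9*b


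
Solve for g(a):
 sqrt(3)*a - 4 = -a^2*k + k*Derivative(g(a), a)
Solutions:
 g(a) = C1 + a^3/3 + sqrt(3)*a^2/(2*k) - 4*a/k


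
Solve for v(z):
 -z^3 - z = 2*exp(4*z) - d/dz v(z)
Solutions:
 v(z) = C1 + z^4/4 + z^2/2 + exp(4*z)/2


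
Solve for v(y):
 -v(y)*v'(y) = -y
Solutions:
 v(y) = -sqrt(C1 + y^2)
 v(y) = sqrt(C1 + y^2)


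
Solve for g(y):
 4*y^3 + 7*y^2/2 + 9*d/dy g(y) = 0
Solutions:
 g(y) = C1 - y^4/9 - 7*y^3/54


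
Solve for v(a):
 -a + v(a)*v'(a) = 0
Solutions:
 v(a) = -sqrt(C1 + a^2)
 v(a) = sqrt(C1 + a^2)


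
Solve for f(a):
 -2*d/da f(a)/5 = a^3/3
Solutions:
 f(a) = C1 - 5*a^4/24


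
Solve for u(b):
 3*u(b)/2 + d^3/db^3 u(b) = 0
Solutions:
 u(b) = C3*exp(-2^(2/3)*3^(1/3)*b/2) + (C1*sin(2^(2/3)*3^(5/6)*b/4) + C2*cos(2^(2/3)*3^(5/6)*b/4))*exp(2^(2/3)*3^(1/3)*b/4)


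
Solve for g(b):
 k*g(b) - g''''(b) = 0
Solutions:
 g(b) = C1*exp(-b*k^(1/4)) + C2*exp(b*k^(1/4)) + C3*exp(-I*b*k^(1/4)) + C4*exp(I*b*k^(1/4))


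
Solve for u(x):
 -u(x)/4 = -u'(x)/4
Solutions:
 u(x) = C1*exp(x)


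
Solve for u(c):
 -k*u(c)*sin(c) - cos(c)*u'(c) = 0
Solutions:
 u(c) = C1*exp(k*log(cos(c)))


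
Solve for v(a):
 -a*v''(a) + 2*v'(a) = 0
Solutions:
 v(a) = C1 + C2*a^3


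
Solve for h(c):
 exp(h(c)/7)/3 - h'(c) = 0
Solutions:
 h(c) = 7*log(-1/(C1 + c)) + 7*log(21)


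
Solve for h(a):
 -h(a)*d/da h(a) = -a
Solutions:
 h(a) = -sqrt(C1 + a^2)
 h(a) = sqrt(C1 + a^2)


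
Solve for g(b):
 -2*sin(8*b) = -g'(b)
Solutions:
 g(b) = C1 - cos(8*b)/4


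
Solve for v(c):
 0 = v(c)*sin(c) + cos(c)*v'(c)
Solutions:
 v(c) = C1*cos(c)


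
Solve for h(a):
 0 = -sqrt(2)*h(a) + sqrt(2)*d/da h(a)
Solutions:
 h(a) = C1*exp(a)


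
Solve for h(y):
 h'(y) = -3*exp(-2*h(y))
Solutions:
 h(y) = log(-sqrt(C1 - 6*y))
 h(y) = log(C1 - 6*y)/2


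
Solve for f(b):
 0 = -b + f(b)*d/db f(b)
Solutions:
 f(b) = -sqrt(C1 + b^2)
 f(b) = sqrt(C1 + b^2)


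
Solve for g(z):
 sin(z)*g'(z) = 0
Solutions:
 g(z) = C1


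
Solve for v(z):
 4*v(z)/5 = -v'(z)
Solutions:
 v(z) = C1*exp(-4*z/5)


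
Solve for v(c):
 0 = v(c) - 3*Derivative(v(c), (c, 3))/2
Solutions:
 v(c) = C3*exp(2^(1/3)*3^(2/3)*c/3) + (C1*sin(2^(1/3)*3^(1/6)*c/2) + C2*cos(2^(1/3)*3^(1/6)*c/2))*exp(-2^(1/3)*3^(2/3)*c/6)


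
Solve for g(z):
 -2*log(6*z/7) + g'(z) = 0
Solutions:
 g(z) = C1 + 2*z*log(z) - 2*z + z*log(36/49)


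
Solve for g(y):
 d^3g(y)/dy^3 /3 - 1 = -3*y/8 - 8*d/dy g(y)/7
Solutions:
 g(y) = C1 + C2*sin(2*sqrt(42)*y/7) + C3*cos(2*sqrt(42)*y/7) - 21*y^2/128 + 7*y/8


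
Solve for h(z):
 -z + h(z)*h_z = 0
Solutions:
 h(z) = -sqrt(C1 + z^2)
 h(z) = sqrt(C1 + z^2)


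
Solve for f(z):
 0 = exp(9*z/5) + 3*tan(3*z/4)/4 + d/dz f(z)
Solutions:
 f(z) = C1 - 5*exp(9*z/5)/9 + log(cos(3*z/4))


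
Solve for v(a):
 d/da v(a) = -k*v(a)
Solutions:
 v(a) = C1*exp(-a*k)


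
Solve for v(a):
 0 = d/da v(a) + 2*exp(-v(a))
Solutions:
 v(a) = log(C1 - 2*a)


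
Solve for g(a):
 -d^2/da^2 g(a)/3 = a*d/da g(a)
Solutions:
 g(a) = C1 + C2*erf(sqrt(6)*a/2)


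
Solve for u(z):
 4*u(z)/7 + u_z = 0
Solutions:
 u(z) = C1*exp(-4*z/7)


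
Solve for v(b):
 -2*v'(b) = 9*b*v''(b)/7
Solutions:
 v(b) = C1 + C2/b^(5/9)


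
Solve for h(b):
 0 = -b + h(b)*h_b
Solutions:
 h(b) = -sqrt(C1 + b^2)
 h(b) = sqrt(C1 + b^2)


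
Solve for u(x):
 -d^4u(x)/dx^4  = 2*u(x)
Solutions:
 u(x) = (C1*sin(2^(3/4)*x/2) + C2*cos(2^(3/4)*x/2))*exp(-2^(3/4)*x/2) + (C3*sin(2^(3/4)*x/2) + C4*cos(2^(3/4)*x/2))*exp(2^(3/4)*x/2)


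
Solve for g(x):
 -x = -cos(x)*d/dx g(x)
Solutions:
 g(x) = C1 + Integral(x/cos(x), x)


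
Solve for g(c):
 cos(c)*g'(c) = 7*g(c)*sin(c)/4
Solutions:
 g(c) = C1/cos(c)^(7/4)


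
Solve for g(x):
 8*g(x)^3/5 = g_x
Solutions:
 g(x) = -sqrt(10)*sqrt(-1/(C1 + 8*x))/2
 g(x) = sqrt(10)*sqrt(-1/(C1 + 8*x))/2


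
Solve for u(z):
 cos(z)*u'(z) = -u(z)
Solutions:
 u(z) = C1*sqrt(sin(z) - 1)/sqrt(sin(z) + 1)


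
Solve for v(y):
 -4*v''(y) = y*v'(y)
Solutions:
 v(y) = C1 + C2*erf(sqrt(2)*y/4)


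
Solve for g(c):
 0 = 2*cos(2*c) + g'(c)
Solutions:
 g(c) = C1 - sin(2*c)


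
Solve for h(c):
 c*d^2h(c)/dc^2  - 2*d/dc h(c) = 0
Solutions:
 h(c) = C1 + C2*c^3


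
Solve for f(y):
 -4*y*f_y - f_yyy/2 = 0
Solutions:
 f(y) = C1 + Integral(C2*airyai(-2*y) + C3*airybi(-2*y), y)


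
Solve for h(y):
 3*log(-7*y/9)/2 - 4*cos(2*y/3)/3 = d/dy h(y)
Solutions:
 h(y) = C1 + 3*y*log(-y)/2 - 3*y*log(3) - 3*y/2 + 3*y*log(7)/2 - 2*sin(2*y/3)


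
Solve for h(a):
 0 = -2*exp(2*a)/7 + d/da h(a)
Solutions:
 h(a) = C1 + exp(2*a)/7


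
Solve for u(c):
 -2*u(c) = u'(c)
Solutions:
 u(c) = C1*exp(-2*c)


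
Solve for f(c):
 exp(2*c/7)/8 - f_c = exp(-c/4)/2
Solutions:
 f(c) = C1 + 7*exp(2*c/7)/16 + 2*exp(-c/4)


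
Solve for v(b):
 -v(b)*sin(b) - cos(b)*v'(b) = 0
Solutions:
 v(b) = C1*cos(b)


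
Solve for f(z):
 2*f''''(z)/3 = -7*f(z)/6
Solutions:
 f(z) = (C1*sin(7^(1/4)*z/2) + C2*cos(7^(1/4)*z/2))*exp(-7^(1/4)*z/2) + (C3*sin(7^(1/4)*z/2) + C4*cos(7^(1/4)*z/2))*exp(7^(1/4)*z/2)


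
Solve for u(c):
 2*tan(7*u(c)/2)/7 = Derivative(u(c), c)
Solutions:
 u(c) = -2*asin(C1*exp(c))/7 + 2*pi/7
 u(c) = 2*asin(C1*exp(c))/7


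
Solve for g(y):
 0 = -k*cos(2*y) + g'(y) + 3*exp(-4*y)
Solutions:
 g(y) = C1 + k*sin(2*y)/2 + 3*exp(-4*y)/4


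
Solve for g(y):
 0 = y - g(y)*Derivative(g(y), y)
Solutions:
 g(y) = -sqrt(C1 + y^2)
 g(y) = sqrt(C1 + y^2)


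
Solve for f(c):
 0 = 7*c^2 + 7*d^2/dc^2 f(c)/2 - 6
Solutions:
 f(c) = C1 + C2*c - c^4/6 + 6*c^2/7


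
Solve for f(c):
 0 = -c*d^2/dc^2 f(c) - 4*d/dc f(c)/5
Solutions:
 f(c) = C1 + C2*c^(1/5)


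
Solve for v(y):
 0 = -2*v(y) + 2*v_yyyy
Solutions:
 v(y) = C1*exp(-y) + C2*exp(y) + C3*sin(y) + C4*cos(y)


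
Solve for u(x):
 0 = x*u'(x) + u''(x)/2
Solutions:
 u(x) = C1 + C2*erf(x)


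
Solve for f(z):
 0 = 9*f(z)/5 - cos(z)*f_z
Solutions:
 f(z) = C1*(sin(z) + 1)^(9/10)/(sin(z) - 1)^(9/10)


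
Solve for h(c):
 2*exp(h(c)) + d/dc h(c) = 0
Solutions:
 h(c) = log(1/(C1 + 2*c))


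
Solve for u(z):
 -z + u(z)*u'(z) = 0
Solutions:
 u(z) = -sqrt(C1 + z^2)
 u(z) = sqrt(C1 + z^2)


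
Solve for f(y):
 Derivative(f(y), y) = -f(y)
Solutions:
 f(y) = C1*exp(-y)


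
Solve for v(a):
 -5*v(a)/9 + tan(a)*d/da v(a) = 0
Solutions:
 v(a) = C1*sin(a)^(5/9)


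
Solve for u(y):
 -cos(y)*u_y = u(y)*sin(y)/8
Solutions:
 u(y) = C1*cos(y)^(1/8)


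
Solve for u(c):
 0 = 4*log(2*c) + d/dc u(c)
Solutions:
 u(c) = C1 - 4*c*log(c) - c*log(16) + 4*c


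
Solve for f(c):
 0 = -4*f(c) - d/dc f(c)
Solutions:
 f(c) = C1*exp(-4*c)


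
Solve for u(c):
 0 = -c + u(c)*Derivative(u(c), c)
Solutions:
 u(c) = -sqrt(C1 + c^2)
 u(c) = sqrt(C1 + c^2)


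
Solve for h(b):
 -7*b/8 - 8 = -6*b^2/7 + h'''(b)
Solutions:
 h(b) = C1 + C2*b + C3*b^2 + b^5/70 - 7*b^4/192 - 4*b^3/3


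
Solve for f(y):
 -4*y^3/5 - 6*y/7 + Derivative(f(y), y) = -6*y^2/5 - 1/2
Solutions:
 f(y) = C1 + y^4/5 - 2*y^3/5 + 3*y^2/7 - y/2


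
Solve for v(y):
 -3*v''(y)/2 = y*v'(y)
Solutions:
 v(y) = C1 + C2*erf(sqrt(3)*y/3)


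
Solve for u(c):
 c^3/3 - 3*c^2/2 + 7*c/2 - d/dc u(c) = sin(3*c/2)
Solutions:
 u(c) = C1 + c^4/12 - c^3/2 + 7*c^2/4 + 2*cos(3*c/2)/3


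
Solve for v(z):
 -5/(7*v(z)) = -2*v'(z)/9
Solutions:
 v(z) = -sqrt(C1 + 315*z)/7
 v(z) = sqrt(C1 + 315*z)/7


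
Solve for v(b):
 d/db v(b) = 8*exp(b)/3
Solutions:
 v(b) = C1 + 8*exp(b)/3


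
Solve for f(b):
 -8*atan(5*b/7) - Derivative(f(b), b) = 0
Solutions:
 f(b) = C1 - 8*b*atan(5*b/7) + 28*log(25*b^2 + 49)/5


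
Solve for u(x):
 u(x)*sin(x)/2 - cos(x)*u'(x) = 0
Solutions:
 u(x) = C1/sqrt(cos(x))


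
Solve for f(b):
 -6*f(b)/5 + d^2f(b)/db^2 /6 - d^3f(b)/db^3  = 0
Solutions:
 f(b) = C1*exp(b*(5*5^(1/3)/(108*sqrt(26229) + 17491)^(1/3) + 10 + 5^(2/3)*(108*sqrt(26229) + 17491)^(1/3))/180)*sin(sqrt(3)*5^(1/3)*b*(-5^(1/3)*(108*sqrt(26229) + 17491)^(1/3) + 5/(108*sqrt(26229) + 17491)^(1/3))/180) + C2*exp(b*(5*5^(1/3)/(108*sqrt(26229) + 17491)^(1/3) + 10 + 5^(2/3)*(108*sqrt(26229) + 17491)^(1/3))/180)*cos(sqrt(3)*5^(1/3)*b*(-5^(1/3)*(108*sqrt(26229) + 17491)^(1/3) + 5/(108*sqrt(26229) + 17491)^(1/3))/180) + C3*exp(b*(-5^(2/3)*(108*sqrt(26229) + 17491)^(1/3) - 5*5^(1/3)/(108*sqrt(26229) + 17491)^(1/3) + 5)/90)


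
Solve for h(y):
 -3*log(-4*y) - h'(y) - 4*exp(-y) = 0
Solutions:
 h(y) = C1 - 3*y*log(-y) + 3*y*(1 - 2*log(2)) + 4*exp(-y)


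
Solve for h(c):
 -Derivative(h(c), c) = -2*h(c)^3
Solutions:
 h(c) = -sqrt(2)*sqrt(-1/(C1 + 2*c))/2
 h(c) = sqrt(2)*sqrt(-1/(C1 + 2*c))/2


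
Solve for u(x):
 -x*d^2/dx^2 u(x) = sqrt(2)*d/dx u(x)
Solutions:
 u(x) = C1 + C2*x^(1 - sqrt(2))


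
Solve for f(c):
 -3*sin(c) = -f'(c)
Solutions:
 f(c) = C1 - 3*cos(c)


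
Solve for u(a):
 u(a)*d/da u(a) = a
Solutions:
 u(a) = -sqrt(C1 + a^2)
 u(a) = sqrt(C1 + a^2)


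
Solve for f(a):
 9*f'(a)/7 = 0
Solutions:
 f(a) = C1


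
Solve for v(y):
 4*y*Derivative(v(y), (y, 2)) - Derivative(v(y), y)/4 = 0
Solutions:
 v(y) = C1 + C2*y^(17/16)


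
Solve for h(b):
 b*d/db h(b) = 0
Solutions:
 h(b) = C1


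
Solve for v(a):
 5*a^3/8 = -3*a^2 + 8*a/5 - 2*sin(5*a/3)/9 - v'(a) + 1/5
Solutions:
 v(a) = C1 - 5*a^4/32 - a^3 + 4*a^2/5 + a/5 + 2*cos(5*a/3)/15


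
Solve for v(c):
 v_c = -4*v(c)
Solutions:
 v(c) = C1*exp(-4*c)


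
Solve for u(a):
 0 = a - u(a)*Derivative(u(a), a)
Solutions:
 u(a) = -sqrt(C1 + a^2)
 u(a) = sqrt(C1 + a^2)


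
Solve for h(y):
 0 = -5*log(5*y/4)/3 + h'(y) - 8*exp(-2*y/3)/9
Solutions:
 h(y) = C1 + 5*y*log(y)/3 + 5*y*(-2*log(2) - 1 + log(5))/3 - 4*exp(-2*y/3)/3


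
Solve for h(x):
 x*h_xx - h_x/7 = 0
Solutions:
 h(x) = C1 + C2*x^(8/7)


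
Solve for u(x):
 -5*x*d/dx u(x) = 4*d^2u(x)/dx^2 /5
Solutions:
 u(x) = C1 + C2*erf(5*sqrt(2)*x/4)


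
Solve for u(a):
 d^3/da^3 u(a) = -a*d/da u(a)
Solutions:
 u(a) = C1 + Integral(C2*airyai(-a) + C3*airybi(-a), a)


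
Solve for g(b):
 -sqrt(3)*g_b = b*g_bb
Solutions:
 g(b) = C1 + C2*b^(1 - sqrt(3))


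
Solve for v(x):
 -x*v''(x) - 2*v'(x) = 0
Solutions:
 v(x) = C1 + C2/x


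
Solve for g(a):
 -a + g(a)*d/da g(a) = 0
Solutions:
 g(a) = -sqrt(C1 + a^2)
 g(a) = sqrt(C1 + a^2)


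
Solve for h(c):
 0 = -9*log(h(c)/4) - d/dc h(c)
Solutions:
 -Integral(1/(-log(_y) + 2*log(2)), (_y, h(c)))/9 = C1 - c


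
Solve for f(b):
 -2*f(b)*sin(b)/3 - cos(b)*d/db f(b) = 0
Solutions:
 f(b) = C1*cos(b)^(2/3)


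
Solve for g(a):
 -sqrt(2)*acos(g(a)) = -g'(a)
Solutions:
 Integral(1/acos(_y), (_y, g(a))) = C1 + sqrt(2)*a


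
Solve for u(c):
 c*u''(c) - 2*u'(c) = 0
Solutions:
 u(c) = C1 + C2*c^3


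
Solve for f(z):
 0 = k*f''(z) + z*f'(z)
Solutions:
 f(z) = C1 + C2*sqrt(k)*erf(sqrt(2)*z*sqrt(1/k)/2)


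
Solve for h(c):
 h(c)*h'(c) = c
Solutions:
 h(c) = -sqrt(C1 + c^2)
 h(c) = sqrt(C1 + c^2)


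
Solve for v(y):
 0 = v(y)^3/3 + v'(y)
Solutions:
 v(y) = -sqrt(6)*sqrt(-1/(C1 - y))/2
 v(y) = sqrt(6)*sqrt(-1/(C1 - y))/2


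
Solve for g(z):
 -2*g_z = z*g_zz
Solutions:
 g(z) = C1 + C2/z


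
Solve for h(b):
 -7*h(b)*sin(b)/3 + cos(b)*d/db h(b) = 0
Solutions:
 h(b) = C1/cos(b)^(7/3)


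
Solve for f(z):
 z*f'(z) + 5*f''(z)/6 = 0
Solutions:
 f(z) = C1 + C2*erf(sqrt(15)*z/5)


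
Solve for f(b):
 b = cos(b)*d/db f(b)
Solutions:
 f(b) = C1 + Integral(b/cos(b), b)


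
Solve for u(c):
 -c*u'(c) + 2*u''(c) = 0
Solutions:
 u(c) = C1 + C2*erfi(c/2)


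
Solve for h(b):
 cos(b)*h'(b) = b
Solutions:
 h(b) = C1 + Integral(b/cos(b), b)


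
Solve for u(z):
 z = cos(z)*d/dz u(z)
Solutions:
 u(z) = C1 + Integral(z/cos(z), z)


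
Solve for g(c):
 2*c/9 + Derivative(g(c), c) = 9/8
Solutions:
 g(c) = C1 - c^2/9 + 9*c/8


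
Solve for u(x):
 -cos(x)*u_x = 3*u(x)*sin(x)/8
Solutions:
 u(x) = C1*cos(x)^(3/8)


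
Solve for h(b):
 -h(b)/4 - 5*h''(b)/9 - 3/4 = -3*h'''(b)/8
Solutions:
 h(b) = C1*exp(b*(-(243*sqrt(915441) + 241147)^(1/3) - 1600/(243*sqrt(915441) + 241147)^(1/3) + 80)/162)*sin(sqrt(3)*b*(-(243*sqrt(915441) + 241147)^(1/3) + 1600/(243*sqrt(915441) + 241147)^(1/3))/162) + C2*exp(b*(-(243*sqrt(915441) + 241147)^(1/3) - 1600/(243*sqrt(915441) + 241147)^(1/3) + 80)/162)*cos(sqrt(3)*b*(-(243*sqrt(915441) + 241147)^(1/3) + 1600/(243*sqrt(915441) + 241147)^(1/3))/162) + C3*exp(b*(1600/(243*sqrt(915441) + 241147)^(1/3) + 40 + (243*sqrt(915441) + 241147)^(1/3))/81) - 3


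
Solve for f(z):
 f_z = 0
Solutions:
 f(z) = C1


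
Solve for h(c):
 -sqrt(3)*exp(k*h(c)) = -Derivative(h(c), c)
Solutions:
 h(c) = Piecewise((log(-1/(C1*k + sqrt(3)*c*k))/k, Ne(k, 0)), (nan, True))
 h(c) = Piecewise((C1 + sqrt(3)*c, Eq(k, 0)), (nan, True))


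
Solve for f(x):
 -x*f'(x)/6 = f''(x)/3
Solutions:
 f(x) = C1 + C2*erf(x/2)


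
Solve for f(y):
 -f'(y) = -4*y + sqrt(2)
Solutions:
 f(y) = C1 + 2*y^2 - sqrt(2)*y


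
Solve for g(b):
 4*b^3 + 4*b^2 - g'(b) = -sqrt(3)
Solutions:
 g(b) = C1 + b^4 + 4*b^3/3 + sqrt(3)*b


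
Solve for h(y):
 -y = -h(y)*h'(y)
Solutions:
 h(y) = -sqrt(C1 + y^2)
 h(y) = sqrt(C1 + y^2)


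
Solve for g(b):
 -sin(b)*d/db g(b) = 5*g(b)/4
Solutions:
 g(b) = C1*(cos(b) + 1)^(5/8)/(cos(b) - 1)^(5/8)


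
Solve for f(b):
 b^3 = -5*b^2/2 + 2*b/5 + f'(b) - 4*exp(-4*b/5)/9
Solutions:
 f(b) = C1 + b^4/4 + 5*b^3/6 - b^2/5 - 5*exp(-4*b/5)/9


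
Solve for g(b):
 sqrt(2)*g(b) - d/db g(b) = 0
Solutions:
 g(b) = C1*exp(sqrt(2)*b)


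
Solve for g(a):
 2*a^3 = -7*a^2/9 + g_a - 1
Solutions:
 g(a) = C1 + a^4/2 + 7*a^3/27 + a


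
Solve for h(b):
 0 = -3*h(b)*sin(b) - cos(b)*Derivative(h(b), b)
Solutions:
 h(b) = C1*cos(b)^3


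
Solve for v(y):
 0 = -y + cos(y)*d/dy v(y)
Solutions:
 v(y) = C1 + Integral(y/cos(y), y)


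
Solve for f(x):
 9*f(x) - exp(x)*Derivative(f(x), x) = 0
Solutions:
 f(x) = C1*exp(-9*exp(-x))


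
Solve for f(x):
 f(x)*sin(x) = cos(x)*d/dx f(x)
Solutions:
 f(x) = C1/cos(x)


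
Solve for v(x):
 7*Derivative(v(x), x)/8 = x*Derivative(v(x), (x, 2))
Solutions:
 v(x) = C1 + C2*x^(15/8)


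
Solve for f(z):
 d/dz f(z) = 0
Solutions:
 f(z) = C1


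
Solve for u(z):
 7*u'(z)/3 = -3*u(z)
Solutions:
 u(z) = C1*exp(-9*z/7)


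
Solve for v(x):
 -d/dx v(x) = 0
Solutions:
 v(x) = C1


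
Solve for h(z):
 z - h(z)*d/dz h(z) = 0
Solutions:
 h(z) = -sqrt(C1 + z^2)
 h(z) = sqrt(C1 + z^2)


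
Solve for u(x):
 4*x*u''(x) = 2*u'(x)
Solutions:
 u(x) = C1 + C2*x^(3/2)


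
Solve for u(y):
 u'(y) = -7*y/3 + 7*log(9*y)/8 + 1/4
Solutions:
 u(y) = C1 - 7*y^2/6 + 7*y*log(y)/8 - 5*y/8 + 7*y*log(3)/4


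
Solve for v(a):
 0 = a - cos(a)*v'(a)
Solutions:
 v(a) = C1 + Integral(a/cos(a), a)


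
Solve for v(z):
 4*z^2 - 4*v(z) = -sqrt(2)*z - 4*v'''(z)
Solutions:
 v(z) = C3*exp(z) + z^2 + sqrt(2)*z/4 + (C1*sin(sqrt(3)*z/2) + C2*cos(sqrt(3)*z/2))*exp(-z/2)


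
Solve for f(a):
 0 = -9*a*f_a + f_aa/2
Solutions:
 f(a) = C1 + C2*erfi(3*a)


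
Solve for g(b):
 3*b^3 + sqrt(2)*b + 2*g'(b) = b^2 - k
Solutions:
 g(b) = C1 - 3*b^4/8 + b^3/6 - sqrt(2)*b^2/4 - b*k/2


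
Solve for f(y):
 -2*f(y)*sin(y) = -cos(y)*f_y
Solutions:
 f(y) = C1/cos(y)^2


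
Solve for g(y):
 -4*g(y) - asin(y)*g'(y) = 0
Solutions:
 g(y) = C1*exp(-4*Integral(1/asin(y), y))


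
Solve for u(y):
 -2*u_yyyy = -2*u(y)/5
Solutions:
 u(y) = C1*exp(-5^(3/4)*y/5) + C2*exp(5^(3/4)*y/5) + C3*sin(5^(3/4)*y/5) + C4*cos(5^(3/4)*y/5)


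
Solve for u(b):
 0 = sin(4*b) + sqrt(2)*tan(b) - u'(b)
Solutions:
 u(b) = C1 - sqrt(2)*log(cos(b)) - cos(4*b)/4


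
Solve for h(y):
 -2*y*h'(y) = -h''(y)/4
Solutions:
 h(y) = C1 + C2*erfi(2*y)


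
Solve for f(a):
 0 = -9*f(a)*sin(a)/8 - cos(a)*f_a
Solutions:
 f(a) = C1*cos(a)^(9/8)


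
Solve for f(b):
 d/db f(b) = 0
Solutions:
 f(b) = C1


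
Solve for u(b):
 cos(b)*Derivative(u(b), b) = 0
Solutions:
 u(b) = C1


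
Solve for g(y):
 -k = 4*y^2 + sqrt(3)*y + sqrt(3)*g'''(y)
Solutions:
 g(y) = C1 + C2*y + C3*y^2 - sqrt(3)*k*y^3/18 - sqrt(3)*y^5/45 - y^4/24


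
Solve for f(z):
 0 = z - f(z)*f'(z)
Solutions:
 f(z) = -sqrt(C1 + z^2)
 f(z) = sqrt(C1 + z^2)


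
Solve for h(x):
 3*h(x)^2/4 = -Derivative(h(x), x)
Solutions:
 h(x) = 4/(C1 + 3*x)


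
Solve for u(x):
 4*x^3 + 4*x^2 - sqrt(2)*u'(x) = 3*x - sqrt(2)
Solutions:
 u(x) = C1 + sqrt(2)*x^4/2 + 2*sqrt(2)*x^3/3 - 3*sqrt(2)*x^2/4 + x


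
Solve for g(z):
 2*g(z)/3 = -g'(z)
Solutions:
 g(z) = C1*exp(-2*z/3)


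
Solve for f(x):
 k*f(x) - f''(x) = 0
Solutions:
 f(x) = C1*exp(-sqrt(k)*x) + C2*exp(sqrt(k)*x)


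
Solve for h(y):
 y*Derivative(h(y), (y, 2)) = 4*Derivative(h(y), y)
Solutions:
 h(y) = C1 + C2*y^5


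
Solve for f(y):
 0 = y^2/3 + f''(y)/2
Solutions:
 f(y) = C1 + C2*y - y^4/18


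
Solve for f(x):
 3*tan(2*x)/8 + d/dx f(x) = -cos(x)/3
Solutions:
 f(x) = C1 + 3*log(cos(2*x))/16 - sin(x)/3


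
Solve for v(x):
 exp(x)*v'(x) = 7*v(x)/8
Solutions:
 v(x) = C1*exp(-7*exp(-x)/8)


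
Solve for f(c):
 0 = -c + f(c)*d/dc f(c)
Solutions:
 f(c) = -sqrt(C1 + c^2)
 f(c) = sqrt(C1 + c^2)


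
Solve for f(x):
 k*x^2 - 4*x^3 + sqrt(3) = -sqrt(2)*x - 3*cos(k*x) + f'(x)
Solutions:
 f(x) = C1 + k*x^3/3 - x^4 + sqrt(2)*x^2/2 + sqrt(3)*x + 3*sin(k*x)/k


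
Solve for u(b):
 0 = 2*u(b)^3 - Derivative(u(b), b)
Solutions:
 u(b) = -sqrt(2)*sqrt(-1/(C1 + 2*b))/2
 u(b) = sqrt(2)*sqrt(-1/(C1 + 2*b))/2


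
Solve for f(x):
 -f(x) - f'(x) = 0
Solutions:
 f(x) = C1*exp(-x)


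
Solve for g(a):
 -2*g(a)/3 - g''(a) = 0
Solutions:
 g(a) = C1*sin(sqrt(6)*a/3) + C2*cos(sqrt(6)*a/3)


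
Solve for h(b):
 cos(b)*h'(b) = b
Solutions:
 h(b) = C1 + Integral(b/cos(b), b)


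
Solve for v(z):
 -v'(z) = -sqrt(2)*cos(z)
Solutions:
 v(z) = C1 + sqrt(2)*sin(z)


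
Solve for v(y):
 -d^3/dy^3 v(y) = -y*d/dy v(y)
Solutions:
 v(y) = C1 + Integral(C2*airyai(y) + C3*airybi(y), y)
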